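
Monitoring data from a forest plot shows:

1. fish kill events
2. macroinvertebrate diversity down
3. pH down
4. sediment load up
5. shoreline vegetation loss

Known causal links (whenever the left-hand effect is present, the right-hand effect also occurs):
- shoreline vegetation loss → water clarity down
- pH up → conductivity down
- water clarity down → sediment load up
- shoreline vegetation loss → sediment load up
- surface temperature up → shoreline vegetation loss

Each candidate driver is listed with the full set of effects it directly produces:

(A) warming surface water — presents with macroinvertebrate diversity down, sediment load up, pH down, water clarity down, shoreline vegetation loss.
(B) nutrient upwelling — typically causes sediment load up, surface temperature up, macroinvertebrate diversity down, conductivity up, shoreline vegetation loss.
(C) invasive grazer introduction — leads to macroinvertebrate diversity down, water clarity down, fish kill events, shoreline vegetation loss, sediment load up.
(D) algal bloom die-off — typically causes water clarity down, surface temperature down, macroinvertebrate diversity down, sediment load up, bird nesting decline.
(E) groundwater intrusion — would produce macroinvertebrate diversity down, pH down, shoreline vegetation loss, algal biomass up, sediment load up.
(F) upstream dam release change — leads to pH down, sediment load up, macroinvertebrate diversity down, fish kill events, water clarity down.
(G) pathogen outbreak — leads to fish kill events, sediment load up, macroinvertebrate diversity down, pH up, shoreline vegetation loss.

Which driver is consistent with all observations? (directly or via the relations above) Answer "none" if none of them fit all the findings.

none

Checking each candidate against the observations:
(A) warming surface water — does not account for fish kill events
(B) nutrient upwelling — fish kill events miss; macroinvertebrate diversity down match; pH down miss; sediment load up match; shoreline vegetation loss match
(C) invasive grazer introduction — does not account for pH down
(D) algal bloom die-off — fish kill events miss; macroinvertebrate diversity down match; pH down miss; sediment load up match; shoreline vegetation loss miss
(E) groundwater intrusion — fish kill events miss; macroinvertebrate diversity down match; pH down match; sediment load up match; shoreline vegetation loss match
(F) upstream dam release change — fish kill events match; macroinvertebrate diversity down match; pH down match; sediment load up match; shoreline vegetation loss miss
(G) pathogen outbreak — fails on pH down (predicts pH up, not pH down)
Every candidate fails on at least one observation.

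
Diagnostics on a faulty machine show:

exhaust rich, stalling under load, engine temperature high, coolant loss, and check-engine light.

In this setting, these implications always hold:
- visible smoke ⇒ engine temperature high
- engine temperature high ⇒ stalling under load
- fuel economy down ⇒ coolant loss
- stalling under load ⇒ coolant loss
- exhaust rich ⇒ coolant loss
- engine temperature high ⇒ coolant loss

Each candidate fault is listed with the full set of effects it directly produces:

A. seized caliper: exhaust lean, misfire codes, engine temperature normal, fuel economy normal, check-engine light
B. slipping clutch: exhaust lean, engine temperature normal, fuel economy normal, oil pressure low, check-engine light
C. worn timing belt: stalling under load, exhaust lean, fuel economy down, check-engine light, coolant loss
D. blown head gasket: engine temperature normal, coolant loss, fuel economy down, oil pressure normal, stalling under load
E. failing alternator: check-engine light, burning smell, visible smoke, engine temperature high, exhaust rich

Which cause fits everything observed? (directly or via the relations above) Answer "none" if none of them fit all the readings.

Checking each candidate against the observations:
(A) seized caliper — exhaust rich -; stalling under load -; engine temperature high -; coolant loss -; check-engine light +
(B) slipping clutch — exhaust rich -; stalling under load -; engine temperature high -; coolant loss -; check-engine light +
(C) worn timing belt — exhaust rich -; stalling under load +; engine temperature high -; coolant loss +; check-engine light +
(D) blown head gasket — exhaust rich -; stalling under load +; engine temperature high -; coolant loss +; check-engine light -
(E) failing alternator — accounts for every observation (stalling under load through engine temperature high → stalling under load)
(E) alone accounts for all the evidence.

E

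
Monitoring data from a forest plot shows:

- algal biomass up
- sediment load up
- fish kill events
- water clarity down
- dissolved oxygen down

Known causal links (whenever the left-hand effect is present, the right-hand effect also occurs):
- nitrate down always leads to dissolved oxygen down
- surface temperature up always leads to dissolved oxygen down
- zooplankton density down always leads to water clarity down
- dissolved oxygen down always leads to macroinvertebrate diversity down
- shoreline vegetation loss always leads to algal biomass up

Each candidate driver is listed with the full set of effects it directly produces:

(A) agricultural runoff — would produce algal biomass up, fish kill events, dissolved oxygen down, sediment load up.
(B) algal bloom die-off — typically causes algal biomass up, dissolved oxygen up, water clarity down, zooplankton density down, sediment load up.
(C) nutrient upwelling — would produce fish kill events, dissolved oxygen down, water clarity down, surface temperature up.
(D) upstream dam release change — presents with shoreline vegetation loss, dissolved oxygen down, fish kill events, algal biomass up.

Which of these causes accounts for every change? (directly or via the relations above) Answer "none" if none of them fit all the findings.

none

Testing each hypothesis:
(A) agricultural runoff — does not account for water clarity down
(B) algal bloom die-off — algal biomass up +; sediment load up +; fish kill events -; water clarity down +; dissolved oxygen down -
(C) nutrient upwelling — algal biomass up -; sediment load up -; fish kill events +; water clarity down +; dissolved oxygen down +
(D) upstream dam release change — algal biomass up +; sediment load up -; fish kill events +; water clarity down -; dissolved oxygen down +
Every candidate fails on at least one observation.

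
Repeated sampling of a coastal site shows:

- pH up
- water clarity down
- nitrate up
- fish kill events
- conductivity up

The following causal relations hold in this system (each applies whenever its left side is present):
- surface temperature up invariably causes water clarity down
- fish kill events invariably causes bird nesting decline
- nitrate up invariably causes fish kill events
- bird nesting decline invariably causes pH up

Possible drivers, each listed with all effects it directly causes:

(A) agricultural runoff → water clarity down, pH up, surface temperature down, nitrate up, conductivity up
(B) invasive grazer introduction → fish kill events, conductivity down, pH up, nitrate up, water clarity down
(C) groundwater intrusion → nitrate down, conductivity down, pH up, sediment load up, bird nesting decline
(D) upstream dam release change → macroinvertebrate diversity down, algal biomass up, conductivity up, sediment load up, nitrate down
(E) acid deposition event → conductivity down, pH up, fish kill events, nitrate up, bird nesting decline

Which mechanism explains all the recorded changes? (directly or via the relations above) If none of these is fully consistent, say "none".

Testing each hypothesis:
(A) agricultural runoff — accounts for every observation (fish kill events through nitrate up → fish kill events)
(B) invasive grazer introduction — fails on conductivity up (predicts conductivity down, not conductivity up)
(C) groundwater intrusion — fails on water clarity down, nitrate up, fish kill events, conductivity up (predicts nitrate down, not nitrate up; predicts conductivity down, not conductivity up)
(D) upstream dam release change — pH up NO; water clarity down NO; nitrate up NO; fish kill events NO; conductivity up yes
(E) acid deposition event — pH up yes; water clarity down NO; nitrate up yes; fish kill events yes; conductivity up NO
(A) is the only candidate with no mismatches.

A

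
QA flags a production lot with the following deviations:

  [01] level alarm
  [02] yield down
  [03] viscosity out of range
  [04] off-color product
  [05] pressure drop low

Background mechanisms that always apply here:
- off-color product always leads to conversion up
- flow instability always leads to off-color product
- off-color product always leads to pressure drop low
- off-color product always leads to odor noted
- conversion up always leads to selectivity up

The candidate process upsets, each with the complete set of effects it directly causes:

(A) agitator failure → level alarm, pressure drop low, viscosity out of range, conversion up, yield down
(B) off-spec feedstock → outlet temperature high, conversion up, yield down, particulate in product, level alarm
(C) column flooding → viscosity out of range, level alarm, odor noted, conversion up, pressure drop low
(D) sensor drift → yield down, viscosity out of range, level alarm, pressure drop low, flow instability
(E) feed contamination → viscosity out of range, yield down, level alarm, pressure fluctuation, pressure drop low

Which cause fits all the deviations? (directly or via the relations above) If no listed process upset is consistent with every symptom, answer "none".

Testing each hypothesis:
(A) agitator failure — does not account for off-color product
(B) off-spec feedstock — level alarm ✓; yield down ✓; viscosity out of range ✗; off-color product ✗; pressure drop low ✗
(C) column flooding — does not account for yield down, off-color product
(D) sensor drift — accounts for every observation (off-color product via flow instability → off-color product)
(E) feed contamination — does not account for off-color product
(D) is the only candidate with no mismatches.

D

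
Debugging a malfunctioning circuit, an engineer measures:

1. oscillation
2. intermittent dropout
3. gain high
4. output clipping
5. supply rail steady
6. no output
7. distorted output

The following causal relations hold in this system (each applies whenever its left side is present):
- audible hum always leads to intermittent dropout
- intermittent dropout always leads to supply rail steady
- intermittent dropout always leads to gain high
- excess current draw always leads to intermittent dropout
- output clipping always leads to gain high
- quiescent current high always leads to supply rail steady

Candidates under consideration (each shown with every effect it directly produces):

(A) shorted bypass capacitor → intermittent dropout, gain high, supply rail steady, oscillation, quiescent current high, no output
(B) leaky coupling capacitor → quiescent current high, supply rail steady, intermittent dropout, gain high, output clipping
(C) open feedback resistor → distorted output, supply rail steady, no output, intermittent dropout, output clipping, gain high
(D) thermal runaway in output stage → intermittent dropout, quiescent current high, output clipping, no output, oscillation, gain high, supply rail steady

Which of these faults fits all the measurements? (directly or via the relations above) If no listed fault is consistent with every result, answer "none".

none

For each candidate, compare predicted effects to what was observed:
(A) shorted bypass capacitor — oscillation yes; intermittent dropout yes; gain high yes; output clipping NO; supply rail steady yes; no output yes; distorted output NO
(B) leaky coupling capacitor — does not account for oscillation, no output, distorted output
(C) open feedback resistor — does not account for oscillation
(D) thermal runaway in output stage — oscillation yes; intermittent dropout yes; gain high yes; output clipping yes; supply rail steady yes; no output yes; distorted output NO
None of the listed candidates fits everything.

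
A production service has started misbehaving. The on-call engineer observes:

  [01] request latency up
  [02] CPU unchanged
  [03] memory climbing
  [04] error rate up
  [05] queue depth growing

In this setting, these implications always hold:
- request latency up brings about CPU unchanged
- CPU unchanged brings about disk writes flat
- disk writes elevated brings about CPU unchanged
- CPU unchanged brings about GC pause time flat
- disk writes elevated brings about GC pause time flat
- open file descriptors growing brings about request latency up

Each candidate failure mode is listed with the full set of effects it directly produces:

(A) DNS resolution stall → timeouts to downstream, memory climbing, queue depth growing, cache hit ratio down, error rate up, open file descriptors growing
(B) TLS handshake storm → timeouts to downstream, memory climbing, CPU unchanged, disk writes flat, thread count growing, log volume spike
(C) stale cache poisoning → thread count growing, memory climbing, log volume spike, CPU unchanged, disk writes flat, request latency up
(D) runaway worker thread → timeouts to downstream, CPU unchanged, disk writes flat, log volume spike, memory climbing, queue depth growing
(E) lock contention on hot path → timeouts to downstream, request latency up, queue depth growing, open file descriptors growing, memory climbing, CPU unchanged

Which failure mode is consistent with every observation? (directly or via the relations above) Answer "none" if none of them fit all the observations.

A

Testing each hypothesis:
(A) DNS resolution stall — accounts for every observation (request latency up via open file descriptors growing → request latency up)
(B) TLS handshake storm — does not account for request latency up, error rate up, queue depth growing
(C) stale cache poisoning — does not account for error rate up, queue depth growing
(D) runaway worker thread — does not account for request latency up, error rate up
(E) lock contention on hot path — does not account for error rate up
(A) alone accounts for all the evidence.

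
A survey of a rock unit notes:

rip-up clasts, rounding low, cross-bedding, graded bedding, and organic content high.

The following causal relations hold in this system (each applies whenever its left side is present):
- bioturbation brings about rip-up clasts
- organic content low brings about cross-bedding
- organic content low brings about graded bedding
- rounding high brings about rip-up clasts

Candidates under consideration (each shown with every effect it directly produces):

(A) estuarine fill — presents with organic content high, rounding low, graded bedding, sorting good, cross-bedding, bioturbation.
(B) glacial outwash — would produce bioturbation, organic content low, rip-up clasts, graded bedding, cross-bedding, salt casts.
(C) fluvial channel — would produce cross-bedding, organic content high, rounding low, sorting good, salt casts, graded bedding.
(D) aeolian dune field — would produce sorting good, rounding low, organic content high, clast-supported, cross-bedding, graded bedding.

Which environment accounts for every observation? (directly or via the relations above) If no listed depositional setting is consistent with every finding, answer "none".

Checking each candidate against the observations:
(A) estuarine fill — rip-up clasts yes (via bioturbation → rip-up clasts); rounding low yes; cross-bedding yes; graded bedding yes; organic content high yes
(B) glacial outwash — fails on rounding low, organic content high (predicts organic content low, not organic content high)
(C) fluvial channel — rip-up clasts NO; rounding low yes; cross-bedding yes; graded bedding yes; organic content high yes
(D) aeolian dune field — does not account for rip-up clasts
(A) alone accounts for all the evidence.

A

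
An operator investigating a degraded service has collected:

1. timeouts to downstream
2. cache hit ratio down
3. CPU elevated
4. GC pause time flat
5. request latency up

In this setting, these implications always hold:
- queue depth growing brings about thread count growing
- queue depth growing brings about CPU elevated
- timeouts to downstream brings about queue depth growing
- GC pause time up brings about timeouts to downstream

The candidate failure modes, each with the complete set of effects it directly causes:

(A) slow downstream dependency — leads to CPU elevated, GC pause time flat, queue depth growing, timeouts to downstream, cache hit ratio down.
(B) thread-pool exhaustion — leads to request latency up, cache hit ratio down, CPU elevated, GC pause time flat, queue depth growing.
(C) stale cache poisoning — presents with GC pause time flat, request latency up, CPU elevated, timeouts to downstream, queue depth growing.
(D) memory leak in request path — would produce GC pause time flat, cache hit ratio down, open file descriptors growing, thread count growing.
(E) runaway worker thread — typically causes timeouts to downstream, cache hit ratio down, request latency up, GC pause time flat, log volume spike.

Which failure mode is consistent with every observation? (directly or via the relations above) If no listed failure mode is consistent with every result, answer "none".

Testing each hypothesis:
(A) slow downstream dependency — timeouts to downstream match; cache hit ratio down match; CPU elevated match; GC pause time flat match; request latency up miss
(B) thread-pool exhaustion — timeouts to downstream miss; cache hit ratio down match; CPU elevated match; GC pause time flat match; request latency up match
(C) stale cache poisoning — does not account for cache hit ratio down
(D) memory leak in request path — timeouts to downstream miss; cache hit ratio down match; CPU elevated miss; GC pause time flat match; request latency up miss
(E) runaway worker thread — timeouts to downstream match; cache hit ratio down match; CPU elevated match (by timeouts to downstream → queue depth growing → CPU elevated); GC pause time flat match; request latency up match
Only (E) is consistent with every observation.

E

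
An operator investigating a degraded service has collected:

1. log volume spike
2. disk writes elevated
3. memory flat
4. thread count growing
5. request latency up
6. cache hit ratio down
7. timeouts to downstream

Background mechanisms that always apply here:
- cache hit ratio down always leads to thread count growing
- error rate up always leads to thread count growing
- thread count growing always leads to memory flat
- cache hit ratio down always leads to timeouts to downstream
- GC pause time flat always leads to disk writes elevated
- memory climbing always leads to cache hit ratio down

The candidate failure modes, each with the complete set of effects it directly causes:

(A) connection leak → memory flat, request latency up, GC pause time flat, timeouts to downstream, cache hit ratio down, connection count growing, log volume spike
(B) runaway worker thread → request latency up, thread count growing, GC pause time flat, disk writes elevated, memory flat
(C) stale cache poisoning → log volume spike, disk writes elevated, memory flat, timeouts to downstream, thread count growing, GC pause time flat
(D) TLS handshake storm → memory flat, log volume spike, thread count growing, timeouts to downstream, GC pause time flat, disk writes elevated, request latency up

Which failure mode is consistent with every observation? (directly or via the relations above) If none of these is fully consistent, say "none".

Per-candidate check:
(A) connection leak — log volume spike ✓; disk writes elevated ✓ (via GC pause time flat → disk writes elevated); memory flat ✓; thread count growing ✓ (via cache hit ratio down → thread count growing); request latency up ✓; cache hit ratio down ✓; timeouts to downstream ✓
(B) runaway worker thread — log volume spike ✗; disk writes elevated ✓; memory flat ✓; thread count growing ✓; request latency up ✓; cache hit ratio down ✗; timeouts to downstream ✗
(C) stale cache poisoning — does not account for request latency up, cache hit ratio down
(D) TLS handshake storm — log volume spike ✓; disk writes elevated ✓; memory flat ✓; thread count growing ✓; request latency up ✓; cache hit ratio down ✗; timeouts to downstream ✓
(A) is the only candidate with no mismatches.

A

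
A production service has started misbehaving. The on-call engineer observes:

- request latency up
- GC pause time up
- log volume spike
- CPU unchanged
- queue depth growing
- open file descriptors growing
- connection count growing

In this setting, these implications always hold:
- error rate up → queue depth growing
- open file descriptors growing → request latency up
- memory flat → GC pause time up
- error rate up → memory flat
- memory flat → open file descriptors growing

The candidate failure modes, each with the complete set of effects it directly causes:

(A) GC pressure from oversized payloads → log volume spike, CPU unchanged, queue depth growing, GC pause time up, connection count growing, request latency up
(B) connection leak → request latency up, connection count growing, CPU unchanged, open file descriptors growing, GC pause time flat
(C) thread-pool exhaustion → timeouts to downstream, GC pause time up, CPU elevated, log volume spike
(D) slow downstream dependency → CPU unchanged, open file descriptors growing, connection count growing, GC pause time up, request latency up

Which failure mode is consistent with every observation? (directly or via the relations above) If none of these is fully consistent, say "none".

none

Checking each candidate against the observations:
(A) GC pressure from oversized payloads — does not account for open file descriptors growing
(B) connection leak — request latency up ✓; GC pause time up ✗; log volume spike ✗; CPU unchanged ✓; queue depth growing ✗; open file descriptors growing ✓; connection count growing ✓
(C) thread-pool exhaustion — fails on request latency up, CPU unchanged, queue depth growing, open file descriptors growing, connection count growing (predicts CPU elevated, not CPU unchanged)
(D) slow downstream dependency — request latency up ✓; GC pause time up ✓; log volume spike ✗; CPU unchanged ✓; queue depth growing ✗; open file descriptors growing ✓; connection count growing ✓
No candidate is consistent with all observations.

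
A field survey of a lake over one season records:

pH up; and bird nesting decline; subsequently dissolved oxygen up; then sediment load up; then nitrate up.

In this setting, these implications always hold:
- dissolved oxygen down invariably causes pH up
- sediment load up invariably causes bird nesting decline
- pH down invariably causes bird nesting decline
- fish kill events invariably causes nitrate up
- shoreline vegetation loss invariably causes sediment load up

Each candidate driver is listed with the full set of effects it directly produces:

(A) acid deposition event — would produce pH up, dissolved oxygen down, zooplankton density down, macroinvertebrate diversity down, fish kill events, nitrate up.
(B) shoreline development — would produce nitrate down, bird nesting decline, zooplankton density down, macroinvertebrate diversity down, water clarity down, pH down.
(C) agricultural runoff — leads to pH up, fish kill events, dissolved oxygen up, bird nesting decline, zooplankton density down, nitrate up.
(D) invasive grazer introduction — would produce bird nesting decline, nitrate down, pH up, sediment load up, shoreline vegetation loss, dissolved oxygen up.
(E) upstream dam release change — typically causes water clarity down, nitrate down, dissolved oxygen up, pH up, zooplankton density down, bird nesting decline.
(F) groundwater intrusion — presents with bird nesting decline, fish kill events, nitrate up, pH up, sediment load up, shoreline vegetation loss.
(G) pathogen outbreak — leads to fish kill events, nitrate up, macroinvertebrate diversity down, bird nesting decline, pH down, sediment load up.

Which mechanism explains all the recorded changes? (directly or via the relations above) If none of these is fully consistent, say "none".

none

Checking each candidate against the observations:
(A) acid deposition event — pH up match; bird nesting decline miss; dissolved oxygen up miss; sediment load up miss; nitrate up match
(B) shoreline development — pH up miss; bird nesting decline match; dissolved oxygen up miss; sediment load up miss; nitrate up miss
(C) agricultural runoff — pH up match; bird nesting decline match; dissolved oxygen up match; sediment load up miss; nitrate up match
(D) invasive grazer introduction — pH up match; bird nesting decline match; dissolved oxygen up match; sediment load up match; nitrate up miss
(E) upstream dam release change — fails on sediment load up, nitrate up (predicts nitrate down, not nitrate up)
(F) groundwater intrusion — pH up match; bird nesting decline match; dissolved oxygen up miss; sediment load up match; nitrate up match
(G) pathogen outbreak — fails on pH up, dissolved oxygen up (predicts pH down, not pH up)
None of the listed candidates fits everything.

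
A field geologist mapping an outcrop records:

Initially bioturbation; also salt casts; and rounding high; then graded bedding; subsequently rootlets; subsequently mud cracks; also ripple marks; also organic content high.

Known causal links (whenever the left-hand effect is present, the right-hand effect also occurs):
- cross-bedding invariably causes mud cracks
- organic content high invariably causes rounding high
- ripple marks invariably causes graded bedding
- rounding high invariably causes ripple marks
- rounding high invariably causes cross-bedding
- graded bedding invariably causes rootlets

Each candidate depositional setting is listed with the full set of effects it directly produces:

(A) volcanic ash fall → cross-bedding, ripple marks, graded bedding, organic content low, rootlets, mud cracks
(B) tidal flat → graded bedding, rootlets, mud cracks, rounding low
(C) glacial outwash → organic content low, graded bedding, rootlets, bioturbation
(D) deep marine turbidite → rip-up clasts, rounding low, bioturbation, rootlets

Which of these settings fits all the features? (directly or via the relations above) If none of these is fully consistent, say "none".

none

For each candidate, compare predicted effects to what was observed:
(A) volcanic ash fall — bioturbation -; salt casts -; rounding high -; graded bedding +; rootlets +; mud cracks +; ripple marks +; organic content high -
(B) tidal flat — bioturbation -; salt casts -; rounding high -; graded bedding +; rootlets +; mud cracks +; ripple marks -; organic content high -
(C) glacial outwash — fails on salt casts, rounding high, mud cracks, ripple marks, organic content high (predicts organic content low, not organic content high)
(D) deep marine turbidite — bioturbation +; salt casts -; rounding high -; graded bedding -; rootlets +; mud cracks -; ripple marks -; organic content high -
None of the listed candidates fits everything.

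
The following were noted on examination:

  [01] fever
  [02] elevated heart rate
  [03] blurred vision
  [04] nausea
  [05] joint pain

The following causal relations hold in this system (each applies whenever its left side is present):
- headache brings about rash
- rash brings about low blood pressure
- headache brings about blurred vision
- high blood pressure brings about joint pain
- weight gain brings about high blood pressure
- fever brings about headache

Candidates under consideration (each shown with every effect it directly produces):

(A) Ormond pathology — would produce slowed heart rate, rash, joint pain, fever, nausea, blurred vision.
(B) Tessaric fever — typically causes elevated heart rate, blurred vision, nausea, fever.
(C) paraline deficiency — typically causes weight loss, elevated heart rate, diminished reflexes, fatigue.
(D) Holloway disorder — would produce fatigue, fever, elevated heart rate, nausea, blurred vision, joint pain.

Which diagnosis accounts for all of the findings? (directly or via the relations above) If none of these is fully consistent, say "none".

For each candidate, compare predicted effects to what was observed:
(A) Ormond pathology — fails on elevated heart rate (predicts slowed heart rate, not elevated heart rate)
(B) Tessaric fever — fever ✓; elevated heart rate ✓; blurred vision ✓; nausea ✓; joint pain ✗
(C) paraline deficiency — does not account for fever, blurred vision, nausea, joint pain
(D) Holloway disorder — accounts for every observation
Only (D) is consistent with every observation.

D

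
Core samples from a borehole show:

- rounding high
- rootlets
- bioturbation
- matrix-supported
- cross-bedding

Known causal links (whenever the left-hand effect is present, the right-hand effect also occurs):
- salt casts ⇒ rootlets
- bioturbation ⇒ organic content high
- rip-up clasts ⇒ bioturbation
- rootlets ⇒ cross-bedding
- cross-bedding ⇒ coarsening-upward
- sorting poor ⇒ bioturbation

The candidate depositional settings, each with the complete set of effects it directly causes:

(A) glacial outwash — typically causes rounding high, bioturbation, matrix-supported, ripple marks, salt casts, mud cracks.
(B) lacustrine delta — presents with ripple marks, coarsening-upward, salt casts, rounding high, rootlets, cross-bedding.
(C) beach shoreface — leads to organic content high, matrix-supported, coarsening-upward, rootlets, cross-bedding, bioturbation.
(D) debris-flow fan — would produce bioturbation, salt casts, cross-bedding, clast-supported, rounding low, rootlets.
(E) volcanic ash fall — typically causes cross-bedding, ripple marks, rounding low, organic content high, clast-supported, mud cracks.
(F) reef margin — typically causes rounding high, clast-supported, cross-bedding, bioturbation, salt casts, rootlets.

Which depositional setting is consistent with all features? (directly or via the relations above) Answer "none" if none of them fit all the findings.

Per-candidate check:
(A) glacial outwash — accounts for every observation (rootlets by salt casts → rootlets)
(B) lacustrine delta — rounding high yes; rootlets yes; bioturbation NO; matrix-supported NO; cross-bedding yes
(C) beach shoreface — does not account for rounding high
(D) debris-flow fan — fails on rounding high, matrix-supported (predicts rounding low, not rounding high; predicts clast-supported, not matrix-supported)
(E) volcanic ash fall — rounding high NO; rootlets NO; bioturbation NO; matrix-supported NO; cross-bedding yes
(F) reef margin — rounding high yes; rootlets yes; bioturbation yes; matrix-supported NO; cross-bedding yes
(A) alone accounts for all the evidence.

A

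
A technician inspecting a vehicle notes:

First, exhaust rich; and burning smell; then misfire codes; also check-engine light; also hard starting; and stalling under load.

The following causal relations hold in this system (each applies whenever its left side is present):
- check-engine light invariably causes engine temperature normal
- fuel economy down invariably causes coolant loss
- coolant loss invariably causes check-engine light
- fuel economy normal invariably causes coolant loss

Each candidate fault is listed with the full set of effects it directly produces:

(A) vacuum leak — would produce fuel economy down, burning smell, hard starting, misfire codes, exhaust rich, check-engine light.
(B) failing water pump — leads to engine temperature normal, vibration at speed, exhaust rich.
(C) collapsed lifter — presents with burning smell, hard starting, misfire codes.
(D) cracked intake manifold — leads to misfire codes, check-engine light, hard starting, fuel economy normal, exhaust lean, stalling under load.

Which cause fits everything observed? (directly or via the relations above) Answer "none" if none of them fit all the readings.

For each candidate, compare predicted effects to what was observed:
(A) vacuum leak — does not account for stalling under load
(B) failing water pump — exhaust rich ✓; burning smell ✗; misfire codes ✗; check-engine light ✗; hard starting ✗; stalling under load ✗
(C) collapsed lifter — exhaust rich ✗; burning smell ✓; misfire codes ✓; check-engine light ✗; hard starting ✓; stalling under load ✗
(D) cracked intake manifold — exhaust rich ✗; burning smell ✗; misfire codes ✓; check-engine light ✓; hard starting ✓; stalling under load ✓
None of the listed candidates fits everything.

none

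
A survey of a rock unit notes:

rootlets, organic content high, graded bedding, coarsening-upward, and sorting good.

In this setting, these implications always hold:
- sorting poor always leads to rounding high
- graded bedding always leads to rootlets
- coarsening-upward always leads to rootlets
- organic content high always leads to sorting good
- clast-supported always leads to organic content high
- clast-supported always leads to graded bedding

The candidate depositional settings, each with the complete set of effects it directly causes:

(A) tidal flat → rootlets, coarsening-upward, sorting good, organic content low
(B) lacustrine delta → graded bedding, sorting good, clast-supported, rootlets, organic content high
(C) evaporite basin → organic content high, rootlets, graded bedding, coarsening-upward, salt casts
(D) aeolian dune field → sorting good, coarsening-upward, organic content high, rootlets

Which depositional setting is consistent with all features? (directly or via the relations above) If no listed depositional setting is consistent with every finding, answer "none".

For each candidate, compare predicted effects to what was observed:
(A) tidal flat — rootlets +; organic content high -; graded bedding -; coarsening-upward +; sorting good +
(B) lacustrine delta — rootlets +; organic content high +; graded bedding +; coarsening-upward -; sorting good +
(C) evaporite basin — accounts for every observation (sorting good by organic content high → sorting good)
(D) aeolian dune field — does not account for graded bedding
(C) is the only candidate with no mismatches.

C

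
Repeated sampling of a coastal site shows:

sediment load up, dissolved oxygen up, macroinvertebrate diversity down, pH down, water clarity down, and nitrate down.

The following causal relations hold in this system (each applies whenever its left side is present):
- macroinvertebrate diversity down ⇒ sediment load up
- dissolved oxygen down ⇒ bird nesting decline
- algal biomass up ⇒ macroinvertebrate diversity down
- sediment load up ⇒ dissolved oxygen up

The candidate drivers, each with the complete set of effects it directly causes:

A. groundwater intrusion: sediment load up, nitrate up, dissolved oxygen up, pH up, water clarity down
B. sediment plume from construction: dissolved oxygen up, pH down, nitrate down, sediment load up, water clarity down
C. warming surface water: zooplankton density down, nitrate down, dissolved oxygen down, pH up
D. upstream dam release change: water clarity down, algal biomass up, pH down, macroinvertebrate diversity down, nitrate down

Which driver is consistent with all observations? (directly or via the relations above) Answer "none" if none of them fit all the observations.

D

Per-candidate check:
(A) groundwater intrusion — fails on macroinvertebrate diversity down, pH down, nitrate down (predicts pH up, not pH down; predicts nitrate up, not nitrate down)
(B) sediment plume from construction — sediment load up ✓; dissolved oxygen up ✓; macroinvertebrate diversity down ✗; pH down ✓; water clarity down ✓; nitrate down ✓
(C) warming surface water — fails on sediment load up, dissolved oxygen up, macroinvertebrate diversity down, pH down, water clarity down (predicts dissolved oxygen down, not dissolved oxygen up; predicts pH up, not pH down)
(D) upstream dam release change — sediment load up ✓ (via macroinvertebrate diversity down → sediment load up); dissolved oxygen up ✓ (via macroinvertebrate diversity down → sediment load up → dissolved oxygen up); macroinvertebrate diversity down ✓; pH down ✓; water clarity down ✓; nitrate down ✓
(D) is the only candidate with no mismatches.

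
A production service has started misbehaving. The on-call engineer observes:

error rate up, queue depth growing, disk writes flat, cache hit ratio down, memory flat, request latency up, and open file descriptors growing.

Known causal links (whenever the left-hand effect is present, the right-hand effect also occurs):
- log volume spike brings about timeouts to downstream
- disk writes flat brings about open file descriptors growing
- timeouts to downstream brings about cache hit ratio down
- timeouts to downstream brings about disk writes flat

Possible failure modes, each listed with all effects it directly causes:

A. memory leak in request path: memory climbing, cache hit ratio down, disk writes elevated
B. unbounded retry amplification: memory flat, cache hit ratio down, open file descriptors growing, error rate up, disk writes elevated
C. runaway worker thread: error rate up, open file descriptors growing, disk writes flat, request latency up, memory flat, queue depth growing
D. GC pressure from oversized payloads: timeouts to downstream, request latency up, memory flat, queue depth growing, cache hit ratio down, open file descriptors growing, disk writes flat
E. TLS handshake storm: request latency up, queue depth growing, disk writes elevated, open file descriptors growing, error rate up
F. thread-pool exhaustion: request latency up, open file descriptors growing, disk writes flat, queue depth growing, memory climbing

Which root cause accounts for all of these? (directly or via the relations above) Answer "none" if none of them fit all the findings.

none

Testing each hypothesis:
(A) memory leak in request path — fails on error rate up, queue depth growing, disk writes flat, memory flat, request latency up, open file descriptors growing (predicts disk writes elevated, not disk writes flat; predicts memory climbing, not memory flat)
(B) unbounded retry amplification — fails on queue depth growing, disk writes flat, request latency up (predicts disk writes elevated, not disk writes flat)
(C) runaway worker thread — does not account for cache hit ratio down
(D) GC pressure from oversized payloads — does not account for error rate up
(E) TLS handshake storm — fails on disk writes flat, cache hit ratio down, memory flat (predicts disk writes elevated, not disk writes flat)
(F) thread-pool exhaustion — error rate up -; queue depth growing +; disk writes flat +; cache hit ratio down -; memory flat -; request latency up +; open file descriptors growing +
Every candidate fails on at least one observation.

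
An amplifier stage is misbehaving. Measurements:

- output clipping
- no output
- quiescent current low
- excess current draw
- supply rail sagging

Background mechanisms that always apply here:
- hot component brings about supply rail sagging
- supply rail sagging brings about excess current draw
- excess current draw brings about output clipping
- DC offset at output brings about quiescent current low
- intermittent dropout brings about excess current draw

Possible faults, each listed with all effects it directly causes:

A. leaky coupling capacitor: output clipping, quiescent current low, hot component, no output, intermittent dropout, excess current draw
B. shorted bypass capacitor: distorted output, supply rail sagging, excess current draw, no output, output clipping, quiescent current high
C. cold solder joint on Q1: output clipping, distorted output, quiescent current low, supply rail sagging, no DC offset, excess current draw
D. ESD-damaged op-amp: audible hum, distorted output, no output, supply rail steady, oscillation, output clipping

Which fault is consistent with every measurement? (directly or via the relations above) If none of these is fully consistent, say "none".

Testing each hypothesis:
(A) leaky coupling capacitor — accounts for every observation (supply rail sagging by hot component → supply rail sagging)
(B) shorted bypass capacitor — fails on quiescent current low (predicts quiescent current high, not quiescent current low)
(C) cold solder joint on Q1 — output clipping ✓; no output ✗; quiescent current low ✓; excess current draw ✓; supply rail sagging ✓
(D) ESD-damaged op-amp — output clipping ✓; no output ✓; quiescent current low ✗; excess current draw ✗; supply rail sagging ✗
Only (A) is consistent with every observation.

A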